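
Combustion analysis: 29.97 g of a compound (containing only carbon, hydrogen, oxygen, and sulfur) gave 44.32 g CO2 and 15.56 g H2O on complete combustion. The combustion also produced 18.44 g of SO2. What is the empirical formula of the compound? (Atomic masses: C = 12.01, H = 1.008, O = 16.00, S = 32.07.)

C7H12O3S2

mol C = 44.32 / 44.01 = 1.007; mass C = 1.007 × 12.01 = 12.09 g
mol H = 2 × (15.56 / 18.02) = 1.727; mass H = 1.727 × 1.008 = 1.741 g
mol S = 18.44 / 64.07 = 0.2878; mass S = 9.230 g
mass O = 29.97 − (23.07) = 6.905 g → mol O = 0.4315
Divide by the smallest (0.2878 mol S): C 3.499, H 6.000, O 1.499, S 1.000
×2: C 7.00, H 12.00, O 3.00, S 2.00 → C7H12O3S2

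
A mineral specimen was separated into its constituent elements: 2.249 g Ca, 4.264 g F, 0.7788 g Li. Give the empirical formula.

Moles — Ca: 2.249 / 40.08 = 0.05611 mol; F: 4.264 / 19.00 = 0.2244 mol; Li: 0.7788 / 6.94 = 0.1122 mol
Smallest is Ca at 0.05611 mol; normalising gives Ca 1.000, F 3.999, Li 2.000
≈ 1:4:2 → CaF4Li2

CaF4Li2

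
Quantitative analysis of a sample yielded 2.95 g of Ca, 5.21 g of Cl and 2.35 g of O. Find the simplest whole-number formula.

CaCl2O2

Ca: 2.95 g ÷ 40.08 g/mol = 0.0736 mol
Cl: 5.21 g ÷ 35.45 g/mol = 0.147 mol
O: 2.35 g ÷ 16.00 g/mol = 0.1469 mol
Ratios (÷ 0.0736): Ca 1.000, Cl 1.997, O 1.996
≈ 1:2:2 → CaCl2O2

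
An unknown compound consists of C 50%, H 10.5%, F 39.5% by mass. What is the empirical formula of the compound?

Assume 100 g: 50 g C, 10.5 g H, 39.5 g F.
C: 50 g ÷ 12.01 g/mol = 4.163 mol
H: 10.5 g ÷ 1.008 g/mol = 10.42 mol
F: 39.5 g ÷ 19.00 g/mol = 2.079 mol
Divide by the smallest (2.079 mol F): C 2.003, H 5.011, F 1.000
≈ 2:5:1 → C2H5F

C2H5F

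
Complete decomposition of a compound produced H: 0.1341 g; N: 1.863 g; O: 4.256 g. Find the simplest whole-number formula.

n(H) = 0.1341/1.008 = 0.133, n(N) = 1.863/14.01 = 0.133, n(O) = 4.256/16.00 = 0.266
Smallest is N at 0.133 mol; normalising gives H 1.000, N 1.000, O 2.000
→ HNO2

HNO2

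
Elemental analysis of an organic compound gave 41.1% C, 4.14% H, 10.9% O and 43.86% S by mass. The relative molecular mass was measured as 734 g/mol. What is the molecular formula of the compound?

C25H30O5S10

Assume 100 g: 41.1 g C, 4.14 g H, 10.9 g O, 43.86 g S.
C: 41.1 g ÷ 12.01 g/mol = 3.422 mol
H: 4.14 g ÷ 1.008 g/mol = 4.107 mol
O: 10.9 g ÷ 16.00 g/mol = 0.6813 mol
S: 43.86 g ÷ 32.07 g/mol = 1.368 mol
Smallest is O at 0.6813 mol; normalising gives C 5.023, H 6.029, O 1.000, S 2.008
Ratio ≈ 5:6:1:2, so the empirical formula is C5H6OS2
Empirical-formula mass = 146.24 g/mol
n = 734 / 146.24 = 5.02 ≈ 5
Molecular formula = (C5H6OS2)×5 = C25H30O5S10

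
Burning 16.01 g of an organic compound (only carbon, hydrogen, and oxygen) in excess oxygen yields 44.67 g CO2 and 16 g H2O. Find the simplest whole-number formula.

mol C = 44.67 / 44.01 = 1.015; mass C = 1.015 × 12.01 = 12.19 g
mol H = 2 × (16 / 18.02) = 1.776; mass H = 1.776 × 1.008 = 1.790 g
mass O = 16.01 − (13.98) = 2.030 g → mol O = 0.1269
Smallest is O at 0.1269 mol; normalising gives C 8.000, H 13.997, O 1.000
≈ 8:14:1 → C8H14O

C8H14O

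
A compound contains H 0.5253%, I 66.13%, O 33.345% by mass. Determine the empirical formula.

Assume 100 g: 0.5253 g H, 66.13 g I, 33.345 g O.
Moles — H: 0.5253 / 1.008 = 0.5211 mol; I: 66.13 / 126.90 = 0.5211 mol; O: 33.345 / 16.00 = 2.084 mol
Divide by the smallest (0.5211 mol I): H 1.000, I 1.000, O 3.999
Ratio ≈ 1:1:4, so the empirical formula is HIO4

HIO4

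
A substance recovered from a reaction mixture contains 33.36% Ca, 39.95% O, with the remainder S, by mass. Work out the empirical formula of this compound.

CaO3S

Assume 100 g: 33.36 g Ca, 39.95 g O, 26.69 g S.
n(Ca) = 33.36/40.08 = 0.8323, n(O) = 39.95/16.00 = 2.497, n(S) = 26.69/32.07 = 0.8322
Smallest is S at 0.8322 mol; normalising gives Ca 1.000, O 3.000, S 1.000
Ratio ≈ 1:3:1, so the empirical formula is CaO3S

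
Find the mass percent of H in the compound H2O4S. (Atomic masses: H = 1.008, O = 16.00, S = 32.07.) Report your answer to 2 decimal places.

Molar mass = 2(1.008) + 4(16.00) + 1(32.07) = 98.086 g/mol
Mass of H per mole = 2 × 1.008 = 2.016 g
% H = 2.016 / 98.086 × 100 = 2.06%

2.06%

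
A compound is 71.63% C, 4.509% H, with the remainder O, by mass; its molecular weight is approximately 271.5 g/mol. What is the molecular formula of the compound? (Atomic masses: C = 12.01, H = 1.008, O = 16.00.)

C16H12O4

Assume 100 g: 71.63 g C, 4.509 g H, 23.861 g O.
Moles — C: 71.63 / 12.01 = 5.964 mol; H: 4.509 / 1.008 = 4.473 mol; O: 23.861 / 16.00 = 1.491 mol
Ratios (÷ 1.491): C 3.999, H 3.000, O 1.000
→ C4H3O
Empirical-formula mass = 67.06 g/mol
n = 271.5 / 67.06 = 4.05 ≈ 4
Molecular formula = (C4H3O)×4 = C16H12O4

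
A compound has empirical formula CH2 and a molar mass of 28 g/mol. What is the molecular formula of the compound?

Empirical-formula mass = 14.03 g/mol
n = 28 / 14.03 = 2.00 ≈ 2
Molecular formula = (CH2)2 = C2H4

C2H4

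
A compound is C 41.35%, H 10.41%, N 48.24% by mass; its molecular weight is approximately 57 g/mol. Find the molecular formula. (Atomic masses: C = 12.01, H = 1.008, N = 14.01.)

C2H6N2

Assume 100 g: 41.35 g C, 10.41 g H, 48.24 g N.
Moles — C: 41.35 / 12.01 = 3.443 mol; H: 10.41 / 1.008 = 10.33 mol; N: 48.24 / 14.01 = 3.443 mol
Ratios (÷ 3.443): C 1.000, H 3.000, N 1.000
≈ 1:3:1 → CH3N
Empirical-formula mass = 29.04 g/mol
n = 57 / 29.04 = 1.96 ≈ 2
Molecular formula = (CH3N)×2 = C2H6N2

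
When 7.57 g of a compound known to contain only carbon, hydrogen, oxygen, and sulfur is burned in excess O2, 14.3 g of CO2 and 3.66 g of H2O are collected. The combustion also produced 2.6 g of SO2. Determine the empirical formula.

C8H10O3S

mol C = 14.3 / 44.01 = 0.3249; mass C = 0.3249 × 12.01 = 3.902 g
mol H = 2 × (3.66 / 18.02) = 0.4062; mass H = 0.4062 × 1.008 = 0.4095 g
mol S = 2.6 / 64.07 = 0.04058; mass S = 1.301 g
mass O = 7.57 − (5.613) = 1.957 g → mol O = 0.1223
Divide by the smallest (0.04058 mol S): C 8.007, H 10.010, O 3.014, S 1.000
→ C8H10O3S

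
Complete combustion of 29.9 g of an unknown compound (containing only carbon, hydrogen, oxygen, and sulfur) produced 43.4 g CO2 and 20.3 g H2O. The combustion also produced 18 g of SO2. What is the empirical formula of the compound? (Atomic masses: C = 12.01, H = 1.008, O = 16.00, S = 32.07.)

C7H16O3S2

mol C = 43.4 / 44.01 = 0.9861; mass C = 0.9861 × 12.01 = 11.84 g
mol H = 2 × (20.3 / 18.02) = 2.253; mass H = 2.253 × 1.008 = 2.271 g
mol S = 18 / 64.07 = 0.2809; mass S = 9.010 g
mass O = 29.9 − (23.12) = 6.776 g → mol O = 0.4235
Ratios (÷ 0.2809): C 3.510, H 8.020, O 1.507, S 1.000
×2: C 7.02, H 16.04, O 3.01, S 2.00 → C7H16O3S2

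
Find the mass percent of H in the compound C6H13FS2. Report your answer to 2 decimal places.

Molar mass = 6(12.01) + 13(1.008) + 1(19.00) + 2(32.07) = 168.304 g/mol
Mass of H per mole = 13 × 1.008 = 13.104 g
% H = 13.104 / 168.304 × 100 = 7.79%

7.79%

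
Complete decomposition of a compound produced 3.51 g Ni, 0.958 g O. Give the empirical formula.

NiO

Ni: 3.51 g ÷ 58.69 g/mol = 0.05981 mol
O: 0.958 g ÷ 16.00 g/mol = 0.05987 mol
Ratios (÷ 0.05981): Ni 1.000, O 1.001
Ratio ≈ 1:1, so the empirical formula is NiO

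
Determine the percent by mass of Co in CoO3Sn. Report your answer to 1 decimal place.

Molar mass = 1(58.93) + 3(16.00) + 1(118.71) = 225.640 g/mol
Mass of Co per mole = 1 × 58.93 = 58.930 g
% Co = 58.930 / 225.640 × 100 = 26.1%

26.1%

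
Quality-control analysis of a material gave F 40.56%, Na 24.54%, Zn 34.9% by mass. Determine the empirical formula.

F4Na2Zn

Assume 100 g: 40.56 g F, 24.54 g Na, 34.9 g Zn.
Moles — F: 40.56 / 19.00 = 2.135 mol; Na: 24.54 / 22.99 = 1.067 mol; Zn: 34.9 / 65.38 = 0.5338 mol
Ratios (÷ 0.5338): F 3.999, Na 2.000, Zn 1.000
Ratio ≈ 4:2:1, so the empirical formula is F4Na2Zn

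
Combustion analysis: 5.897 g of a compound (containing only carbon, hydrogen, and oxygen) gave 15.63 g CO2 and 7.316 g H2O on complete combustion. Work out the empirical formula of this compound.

C7H16O

mol C = 15.63 / 44.01 = 0.3551; mass C = 0.3551 × 12.01 = 4.265 g
mol H = 2 × (7.316 / 18.02) = 0.8120; mass H = 0.8120 × 1.008 = 0.8185 g
mass O = 5.897 − (5.084) = 0.8132 g → mol O = 0.05083
Smallest is O at 0.05083 mol; normalising gives C 6.988, H 15.976, O 1.000
→ C7H16O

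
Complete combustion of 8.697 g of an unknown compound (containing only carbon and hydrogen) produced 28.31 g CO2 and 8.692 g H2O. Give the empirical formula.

mol C = 28.31 / 44.01 = 0.6433; mass C = 0.6433 × 12.01 = 7.726 g
mol H = 2 × (8.692 / 18.02) = 0.9647; mass H = 0.9647 × 1.008 = 0.9724 g
Divide by the smallest (0.6433 mol C): C 1.000, H 1.500
Multiply by 2: C 2.00, H 3.00 → C2H3

C2H3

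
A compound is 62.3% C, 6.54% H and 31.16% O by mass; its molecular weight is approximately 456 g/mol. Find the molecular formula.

Assume 100 g: 62.3 g C, 6.54 g H, 31.16 g O.
C: 62.3 g ÷ 12.01 g/mol = 5.187 mol
H: 6.54 g ÷ 1.008 g/mol = 6.488 mol
O: 31.16 g ÷ 16.00 g/mol = 1.948 mol
Smallest is O at 1.948 mol; normalising gives C 2.664, H 3.331, O 1.000
Scaling by 3: C 7.99, H 9.99, O 3.00 → C8H10O3
Empirical-formula mass = 154.16 g/mol
n = 456 / 154.16 = 2.96 ≈ 3
Molecular formula = (C8H10O3)×3 = C24H30O9

C24H30O9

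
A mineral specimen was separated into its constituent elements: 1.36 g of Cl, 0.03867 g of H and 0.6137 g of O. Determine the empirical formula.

ClHO

Moles — Cl: 1.36 / 35.45 = 0.03836 mol; H: 0.03867 / 1.008 = 0.03836 mol; O: 0.6137 / 16.00 = 0.03836 mol
Ratios (÷ 0.03836): Cl 1.000, H 1.000, O 1.000
→ ClHO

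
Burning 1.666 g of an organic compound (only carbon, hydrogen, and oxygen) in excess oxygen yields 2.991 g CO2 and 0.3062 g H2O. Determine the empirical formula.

mol C = 2.991 / 44.01 = 0.06796; mass C = 0.06796 × 12.01 = 0.8162 g
mol H = 2 × (0.3062 / 18.02) = 0.03398; mass H = 0.03398 × 1.008 = 0.03426 g
mass O = 1.666 − (0.8505) = 0.8155 g → mol O = 0.05097
Smallest is H at 0.03398 mol; normalising gives C 2.000, H 1.000, O 1.500
×2: C 4.00, H 2.00, O 3.00 → C4H2O3

C4H2O3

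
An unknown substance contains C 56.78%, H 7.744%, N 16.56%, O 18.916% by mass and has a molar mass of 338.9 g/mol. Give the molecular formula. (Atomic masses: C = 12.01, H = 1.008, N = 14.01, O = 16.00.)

C16H26N4O4

Assume 100 g: 56.78 g C, 7.744 g H, 16.56 g N, 18.916 g O.
C: 56.78 g ÷ 12.01 g/mol = 4.728 mol
H: 7.744 g ÷ 1.008 g/mol = 7.683 mol
N: 16.56 g ÷ 14.01 g/mol = 1.182 mol
O: 18.916 g ÷ 16.00 g/mol = 1.182 mol
Ratios (÷ 1.182): C 4.000, H 6.500, N 1.000, O 1.000
×2: C 8.00, H 13.00, N 2.00, O 2.00 → C8H13N2O2
Empirical-formula mass = 169.20 g/mol
n = 338.9 / 169.20 = 2.00 ≈ 2
Molecular formula = (C8H13N2O2)×2 = C16H26N4O4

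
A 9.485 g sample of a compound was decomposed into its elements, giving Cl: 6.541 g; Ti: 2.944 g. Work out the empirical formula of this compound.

Cl3Ti

n(Cl) = 6.541/35.45 = 0.1845, n(Ti) = 2.944/47.87 = 0.0615
Divide by the smallest (0.0615 mol Ti): Cl 3.000, Ti 1.000
≈ 3:1 → Cl3Ti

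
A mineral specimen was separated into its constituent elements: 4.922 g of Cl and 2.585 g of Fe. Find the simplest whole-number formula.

Cl3Fe

n(Cl) = 4.922/35.45 = 0.1388, n(Fe) = 2.585/55.85 = 0.04628
Ratios (÷ 0.04628): Cl 3.000, Fe 1.000
→ Cl3Fe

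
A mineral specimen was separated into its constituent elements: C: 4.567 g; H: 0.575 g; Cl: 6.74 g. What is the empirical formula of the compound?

C2H3Cl

Moles — C: 4.567 / 12.01 = 0.3803 mol; H: 0.575 / 1.008 = 0.5704 mol; Cl: 6.74 / 35.45 = 0.1901 mol
Smallest is Cl at 0.1901 mol; normalising gives C 2.000, H 3.000, Cl 1.000
Ratio ≈ 2:3:1, so the empirical formula is C2H3Cl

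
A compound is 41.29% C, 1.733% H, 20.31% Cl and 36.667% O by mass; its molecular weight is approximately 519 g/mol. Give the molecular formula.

Assume 100 g: 41.29 g C, 1.733 g H, 20.31 g Cl, 36.667 g O.
n(C) = 41.29/12.01 = 3.438, n(H) = 1.733/1.008 = 1.719, n(Cl) = 20.31/35.45 = 0.5729, n(O) = 36.667/16.00 = 2.292
Ratios (÷ 0.5729): C 6.001, H 3.001, Cl 1.000, O 4.000
→ C6H3ClO4
Empirical-formula mass = 174.53 g/mol
n = 519 / 174.53 = 2.97 ≈ 3
Molecular formula = (C6H3ClO4)×3 = C18H9Cl3O12

C18H9Cl3O12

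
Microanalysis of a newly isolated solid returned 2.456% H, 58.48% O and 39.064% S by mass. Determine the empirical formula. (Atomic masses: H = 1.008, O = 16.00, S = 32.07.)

H2O3S

Assume 100 g: 2.456 g H, 58.48 g O, 39.064 g S.
n(H) = 2.456/1.008 = 2.437, n(O) = 58.48/16.00 = 3.655, n(S) = 39.064/32.07 = 1.218
Ratios (÷ 1.218): H 2.000, O 3.001, S 1.000
Ratio ≈ 2:3:1, so the empirical formula is H2O3S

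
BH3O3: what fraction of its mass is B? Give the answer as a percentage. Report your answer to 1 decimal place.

17.5%

Molar mass = 1(10.81) + 3(1.008) + 3(16.00) = 61.834 g/mol
Mass of B per mole = 1 × 10.81 = 10.810 g
% B = 10.810 / 61.834 × 100 = 17.5%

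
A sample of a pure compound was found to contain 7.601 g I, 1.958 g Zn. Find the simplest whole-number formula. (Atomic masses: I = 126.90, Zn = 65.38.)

I2Zn

I: 7.601 g ÷ 126.90 g/mol = 0.0599 mol
Zn: 1.958 g ÷ 65.38 g/mol = 0.02995 mol
Ratios (÷ 0.02995): I 2.000, Zn 1.000
→ I2Zn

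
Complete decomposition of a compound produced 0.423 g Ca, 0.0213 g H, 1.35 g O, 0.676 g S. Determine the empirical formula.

Moles — Ca: 0.423 / 40.08 = 0.01055 mol; H: 0.0213 / 1.008 = 0.02113 mol; O: 1.35 / 16.00 = 0.08438 mol; S: 0.676 / 32.07 = 0.02108 mol
Ratios (÷ 0.01055): Ca 1.000, H 2.002, O 7.995, S 1.997
Ratio ≈ 1:2:8:2, so the empirical formula is CaH2O8S2

CaH2O8S2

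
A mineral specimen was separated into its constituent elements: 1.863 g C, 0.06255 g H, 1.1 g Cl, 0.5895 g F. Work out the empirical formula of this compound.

C5H2ClF

n(C) = 1.863/12.01 = 0.1551, n(H) = 0.06255/1.008 = 0.06205, n(Cl) = 1.1/35.45 = 0.03103, n(F) = 0.5895/19.00 = 0.03103
Divide by the smallest (0.03103 mol F): C 5.000, H 2.000, Cl 1.000, F 1.000
≈ 5:2:1:1 → C5H2ClF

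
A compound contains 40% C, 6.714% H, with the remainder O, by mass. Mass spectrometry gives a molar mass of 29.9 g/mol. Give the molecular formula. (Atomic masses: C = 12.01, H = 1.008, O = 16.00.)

Assume 100 g: 40 g C, 6.714 g H, 53.286 g O.
Moles — C: 40 / 12.01 = 3.331 mol; H: 6.714 / 1.008 = 6.661 mol; O: 53.286 / 16.00 = 3.33 mol
Divide by the smallest (3.33 mol O): C 1.000, H 2.000, O 1.000
→ CH2O
Empirical-formula mass = 30.03 g/mol
n = 29.9 / 30.03 = 1.00 ≈ 1
Molecular formula = empirical formula = CH2O

CH2O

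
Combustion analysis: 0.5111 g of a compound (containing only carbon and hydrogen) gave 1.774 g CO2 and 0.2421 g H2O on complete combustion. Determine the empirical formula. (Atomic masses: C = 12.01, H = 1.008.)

C3H2

mol C = 1.774 / 44.01 = 0.04031; mass C = 0.04031 × 12.01 = 0.4841 g
mol H = 2 × (0.2421 / 18.02) = 0.02687; mass H = 0.02687 × 1.008 = 0.02709 g
Divide by the smallest (0.02687 mol H): C 1.500, H 1.000
Multiply by 2: C 3.00, H 2.00 → C3H2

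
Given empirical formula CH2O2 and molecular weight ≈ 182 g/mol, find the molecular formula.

C4H8O8

Empirical-formula mass = 46.03 g/mol
n = 182 / 46.03 = 3.95 ≈ 4
Molecular formula = (CH2O2)4 = C4H8O8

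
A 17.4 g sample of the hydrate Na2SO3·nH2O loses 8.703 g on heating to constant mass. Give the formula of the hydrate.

Mass of anhydrous Na2SO3 = 17.4 − 8.703 = 8.697 g
mol H2O = 8.703 / 18.02 = 0.483
Molar mass of Na2SO3 = 126.05 g/mol → mol Na2SO3 = 8.697 / 126.05 = 0.069
n = 0.483 / 0.069 = 7.00 ≈ 7 → Na2SO3·7H2O

Na2SO3·7H2O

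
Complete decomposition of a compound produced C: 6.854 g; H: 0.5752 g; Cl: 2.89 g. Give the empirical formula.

Moles — C: 6.854 / 12.01 = 0.5707 mol; H: 0.5752 / 1.008 = 0.5706 mol; Cl: 2.89 / 35.45 = 0.08152 mol
Ratios (÷ 0.08152): C 7.000, H 7.000, Cl 1.000
≈ 7:7:1 → C7H7Cl

C7H7Cl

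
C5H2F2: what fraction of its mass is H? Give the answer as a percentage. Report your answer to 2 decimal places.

Molar mass = 5(12.01) + 2(1.008) + 2(19.00) = 100.066 g/mol
Mass of H per mole = 2 × 1.008 = 2.016 g
% H = 2.016 / 100.066 × 100 = 2.01%

2.01%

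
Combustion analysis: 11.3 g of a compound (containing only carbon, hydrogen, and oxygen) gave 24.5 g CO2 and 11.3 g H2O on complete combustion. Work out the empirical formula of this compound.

mol C = 24.5 / 44.01 = 0.5567; mass C = 0.5567 × 12.01 = 6.686 g
mol H = 2 × (11.3 / 18.02) = 1.254; mass H = 1.254 × 1.008 = 1.264 g
mass O = 11.3 − (7.950) = 3.350 g → mol O = 0.2094
Divide by the smallest (0.2094 mol O): C 2.659, H 5.990, O 1.000
Multiply by 3: C 7.98, H 17.97, O 3.00 → C8H18O3

C8H18O3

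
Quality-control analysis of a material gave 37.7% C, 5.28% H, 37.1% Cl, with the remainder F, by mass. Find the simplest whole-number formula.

Assume 100 g: 37.7 g C, 5.28 g H, 37.1 g Cl, 19.92 g F.
C: 37.7 g ÷ 12.01 g/mol = 3.139 mol
H: 5.28 g ÷ 1.008 g/mol = 5.238 mol
Cl: 37.1 g ÷ 35.45 g/mol = 1.047 mol
F: 19.92 g ÷ 19.00 g/mol = 1.048 mol
Divide by the smallest (1.047 mol Cl): C 2.999, H 5.005, Cl 1.000, F 1.002
→ C3H5ClF

C3H5ClF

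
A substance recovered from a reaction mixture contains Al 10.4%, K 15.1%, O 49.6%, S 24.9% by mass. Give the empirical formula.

AlKO8S2

Assume 100 g: 10.4 g Al, 15.1 g K, 49.6 g O, 24.9 g S.
Al: 10.4 g ÷ 26.98 g/mol = 0.3855 mol
K: 15.1 g ÷ 39.10 g/mol = 0.3862 mol
O: 49.6 g ÷ 16.00 g/mol = 3.1 mol
S: 24.9 g ÷ 32.07 g/mol = 0.7764 mol
Ratios (÷ 0.3855): Al 1.000, K 1.002, O 8.042, S 2.014
≈ 1:1:8:2 → AlKO8S2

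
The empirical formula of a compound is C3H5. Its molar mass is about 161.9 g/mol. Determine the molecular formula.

Empirical-formula mass = 41.07 g/mol
n = 161.9 / 41.07 = 3.94 ≈ 4
Molecular formula = (C3H5)4 = C12H20

C12H20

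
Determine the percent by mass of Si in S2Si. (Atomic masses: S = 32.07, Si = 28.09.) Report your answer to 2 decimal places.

30.46%

Molar mass = 2(32.07) + 1(28.09) = 92.230 g/mol
Mass of Si per mole = 1 × 28.09 = 28.090 g
% Si = 28.090 / 92.230 × 100 = 30.46%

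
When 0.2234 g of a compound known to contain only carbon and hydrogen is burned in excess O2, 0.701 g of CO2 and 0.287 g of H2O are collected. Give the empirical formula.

mol C = 0.701 / 44.01 = 0.01593; mass C = 0.01593 × 12.01 = 0.1913 g
mol H = 2 × (0.287 / 18.02) = 0.03185; mass H = 0.03185 × 1.008 = 0.03211 g
Ratios (÷ 0.01593): C 1.000, H 2.000
Ratio ≈ 1:2, so the empirical formula is CH2

CH2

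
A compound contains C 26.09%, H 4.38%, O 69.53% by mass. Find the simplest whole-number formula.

CH2O2

Assume 100 g: 26.09 g C, 4.38 g H, 69.53 g O.
Moles — C: 26.09 / 12.01 = 2.172 mol; H: 4.38 / 1.008 = 4.345 mol; O: 69.53 / 16.00 = 4.346 mol
Ratios (÷ 2.172): C 1.000, H 2.000, O 2.000
Ratio ≈ 1:2:2, so the empirical formula is CH2O2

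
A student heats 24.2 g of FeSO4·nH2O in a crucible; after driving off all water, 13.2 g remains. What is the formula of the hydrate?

Mass of water lost = 24.2 − 13.2 = 11 g → 11 / 18.02 = 0.6104 mol H2O
Molar mass of FeSO4 = 151.92 g/mol → mol FeSO4 = 13.2 / 151.92 = 0.08689
n = 0.6104 / 0.08689 = 7.03 ≈ 7 → FeSO4·7H2O

FeSO4·7H2O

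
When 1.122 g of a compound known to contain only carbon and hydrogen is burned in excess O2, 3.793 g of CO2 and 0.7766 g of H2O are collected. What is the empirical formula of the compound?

mol C = 3.793 / 44.01 = 0.08618; mass C = 0.08618 × 12.01 = 1.035 g
mol H = 2 × (0.7766 / 18.02) = 0.08619; mass H = 0.08619 × 1.008 = 0.08688 g
Ratios (÷ 0.08618): C 1.000, H 1.000
→ CH

CH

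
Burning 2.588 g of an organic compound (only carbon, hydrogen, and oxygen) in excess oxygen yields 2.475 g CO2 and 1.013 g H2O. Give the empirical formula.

mol C = 2.475 / 44.01 = 0.05624; mass C = 0.05624 × 12.01 = 0.6754 g
mol H = 2 × (1.013 / 18.02) = 0.1124; mass H = 0.1124 × 1.008 = 0.1133 g
mass O = 2.588 − (0.7887) = 1.799 g → mol O = 0.1125
Ratios (÷ 0.05624): C 1.000, H 1.999, O 2.000
≈ 1:2:2 → CH2O2

CH2O2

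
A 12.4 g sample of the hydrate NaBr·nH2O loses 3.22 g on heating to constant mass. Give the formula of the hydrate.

Mass of anhydrous NaBr = 12.4 − 3.22 = 9.18 g
mol H2O = 3.22 / 18.02 = 0.1787
Molar mass of NaBr = 102.89 g/mol → mol NaBr = 9.18 / 102.89 = 0.08922
n = 0.1787 / 0.08922 = 2.00 ≈ 2 → NaBr·2H2O

NaBr·2H2O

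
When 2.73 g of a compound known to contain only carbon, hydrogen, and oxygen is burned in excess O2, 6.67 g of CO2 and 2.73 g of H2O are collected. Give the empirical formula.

mol C = 6.67 / 44.01 = 0.1516; mass C = 0.1516 × 12.01 = 1.820 g
mol H = 2 × (2.73 / 18.02) = 0.3030; mass H = 0.3030 × 1.008 = 0.3054 g
mass O = 2.73 − (2.126) = 0.6044 g → mol O = 0.03777
Divide by the smallest (0.03777 mol O): C 4.012, H 8.021, O 1.000
≈ 4:8:1 → C4H8O

C4H8O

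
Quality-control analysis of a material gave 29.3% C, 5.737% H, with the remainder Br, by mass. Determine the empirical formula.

Assume 100 g: 29.3 g C, 5.737 g H, 64.963 g Br.
C: 29.3 g ÷ 12.01 g/mol = 2.44 mol
H: 5.737 g ÷ 1.008 g/mol = 5.691 mol
Br: 64.963 g ÷ 79.90 g/mol = 0.8131 mol
Smallest is Br at 0.8131 mol; normalising gives C 3.001, H 7.000, Br 1.000
≈ 3:7:1 → C3H7Br

C3H7Br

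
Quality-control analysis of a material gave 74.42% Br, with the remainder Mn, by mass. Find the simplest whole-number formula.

Assume 100 g: 74.42 g Br, 25.58 g Mn.
Br: 74.42 g ÷ 79.90 g/mol = 0.9314 mol
Mn: 25.58 g ÷ 54.94 g/mol = 0.4656 mol
Ratios (÷ 0.4656): Br 2.000, Mn 1.000
Ratio ≈ 2:1, so the empirical formula is Br2Mn

Br2Mn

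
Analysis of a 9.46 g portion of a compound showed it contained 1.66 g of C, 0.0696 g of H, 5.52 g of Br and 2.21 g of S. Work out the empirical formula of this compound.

C2HBrS

Moles — C: 1.66 / 12.01 = 0.1382 mol; H: 0.0696 / 1.008 = 0.06905 mol; Br: 5.52 / 79.90 = 0.06909 mol; S: 2.21 / 32.07 = 0.06891 mol
Smallest is S at 0.06891 mol; normalising gives C 2.006, H 1.002, Br 1.003, S 1.000
≈ 2:1:1:1 → C2HBrS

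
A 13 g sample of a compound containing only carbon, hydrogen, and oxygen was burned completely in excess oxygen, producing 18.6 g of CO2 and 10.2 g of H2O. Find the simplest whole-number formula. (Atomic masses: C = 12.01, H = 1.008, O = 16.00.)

mol C = 18.6 / 44.01 = 0.4226; mass C = 0.4226 × 12.01 = 5.076 g
mol H = 2 × (10.2 / 18.02) = 1.132; mass H = 1.132 × 1.008 = 1.141 g
mass O = 13 − (6.217) = 6.783 g → mol O = 0.4239
Ratios (÷ 0.4226): C 1.000, H 2.679, O 1.003
Multiply by 3: C 3.00, H 8.04, O 3.01 → C3H8O3

C3H8O3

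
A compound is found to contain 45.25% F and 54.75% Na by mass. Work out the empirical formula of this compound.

FNa

Assume 100 g: 45.25 g F, 54.75 g Na.
F: 45.25 g ÷ 19.00 g/mol = 2.382 mol
Na: 54.75 g ÷ 22.99 g/mol = 2.381 mol
Smallest is Na at 2.381 mol; normalising gives F 1.000, Na 1.000
→ FNa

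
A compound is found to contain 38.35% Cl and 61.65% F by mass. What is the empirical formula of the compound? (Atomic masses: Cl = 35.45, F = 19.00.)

Assume 100 g: 38.35 g Cl, 61.65 g F.
Cl: 38.35 g ÷ 35.45 g/mol = 1.082 mol
F: 61.65 g ÷ 19.00 g/mol = 3.245 mol
Ratios (÷ 1.082): Cl 1.000, F 2.999
≈ 1:3 → ClF3

ClF3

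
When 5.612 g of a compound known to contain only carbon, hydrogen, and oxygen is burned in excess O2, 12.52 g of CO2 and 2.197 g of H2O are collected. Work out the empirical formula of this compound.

mol C = 12.52 / 44.01 = 0.2845; mass C = 0.2845 × 12.01 = 3.417 g
mol H = 2 × (2.197 / 18.02) = 0.2438; mass H = 0.2438 × 1.008 = 0.2458 g
mass O = 5.612 − (3.662) = 1.950 g → mol O = 0.1218
Ratios (÷ 0.1218): C 2.335, H 2.001, O 1.000
Scaling by 3: C 7.00, H 6.00, O 3.00 → C7H6O3

C7H6O3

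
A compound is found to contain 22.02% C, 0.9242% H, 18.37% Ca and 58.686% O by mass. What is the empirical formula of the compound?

C4H2CaO8

Assume 100 g: 22.02 g C, 0.9242 g H, 18.37 g Ca, 58.686 g O.
C: 22.02 g ÷ 12.01 g/mol = 1.833 mol
H: 0.9242 g ÷ 1.008 g/mol = 0.9169 mol
Ca: 18.37 g ÷ 40.08 g/mol = 0.4583 mol
O: 58.686 g ÷ 16.00 g/mol = 3.668 mol
Smallest is Ca at 0.4583 mol; normalising gives C 4.000, H 2.000, Ca 1.000, O 8.003
Ratio ≈ 4:2:1:8, so the empirical formula is C4H2CaO8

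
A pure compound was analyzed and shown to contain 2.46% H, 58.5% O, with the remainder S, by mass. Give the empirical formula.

Assume 100 g: 2.46 g H, 58.5 g O, 39.04 g S.
n(H) = 2.46/1.008 = 2.44, n(O) = 58.5/16.00 = 3.656, n(S) = 39.04/32.07 = 1.217
Divide by the smallest (1.217 mol S): H 2.005, O 3.003, S 1.000
→ H2O3S

H2O3S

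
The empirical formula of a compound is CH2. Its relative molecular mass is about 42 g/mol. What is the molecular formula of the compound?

C3H6

Empirical-formula mass = 14.03 g/mol
n = 42 / 14.03 = 2.99 ≈ 3
Molecular formula = (CH2)3 = C3H6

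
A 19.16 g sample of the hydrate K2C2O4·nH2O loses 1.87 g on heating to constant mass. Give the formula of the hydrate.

K2C2O4·H2O

Mass of anhydrous K2C2O4 = 19.16 − 1.87 = 17.29 g
mol H2O = 1.87 / 18.02 = 0.1038
Molar mass of K2C2O4 = 166.22 g/mol → mol K2C2O4 = 17.29 / 166.22 = 0.104
n = 0.1038 / 0.104 = 1.00 ≈ 1 → K2C2O4·H2O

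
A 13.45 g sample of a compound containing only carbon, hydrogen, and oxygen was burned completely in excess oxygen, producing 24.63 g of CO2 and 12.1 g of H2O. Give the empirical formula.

C5H12O3

mol C = 24.63 / 44.01 = 0.5596; mass C = 0.5596 × 12.01 = 6.721 g
mol H = 2 × (12.1 / 18.02) = 1.343; mass H = 1.343 × 1.008 = 1.354 g
mass O = 13.45 − (8.075) = 5.375 g → mol O = 0.3359
Ratios (÷ 0.3359): C 1.666, H 3.998, O 1.000
Scaling by 3: C 5.00, H 11.99, O 3.00 → C5H12O3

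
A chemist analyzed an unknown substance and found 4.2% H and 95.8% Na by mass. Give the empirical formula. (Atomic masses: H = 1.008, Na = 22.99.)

HNa

Assume 100 g: 4.2 g H, 95.8 g Na.
H: 4.2 g ÷ 1.008 g/mol = 4.167 mol
Na: 95.8 g ÷ 22.99 g/mol = 4.167 mol
Smallest is H at 4.167 mol; normalising gives H 1.000, Na 1.000
Ratio ≈ 1:1, so the empirical formula is HNa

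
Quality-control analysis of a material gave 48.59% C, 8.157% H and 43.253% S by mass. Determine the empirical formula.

Assume 100 g: 48.59 g C, 8.157 g H, 43.253 g S.
C: 48.59 g ÷ 12.01 g/mol = 4.046 mol
H: 8.157 g ÷ 1.008 g/mol = 8.092 mol
S: 43.253 g ÷ 32.07 g/mol = 1.349 mol
Ratios (÷ 1.349): C 3.000, H 6.000, S 1.000
≈ 3:6:1 → C3H6S

C3H6S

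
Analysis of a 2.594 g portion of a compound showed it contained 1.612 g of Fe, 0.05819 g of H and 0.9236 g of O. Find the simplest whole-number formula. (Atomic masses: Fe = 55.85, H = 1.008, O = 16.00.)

Moles — Fe: 1.612 / 55.85 = 0.02886 mol; H: 0.05819 / 1.008 = 0.05773 mol; O: 0.9236 / 16.00 = 0.05772 mol
Ratios (÷ 0.02886): Fe 1.000, H 2.000, O 2.000
≈ 1:2:2 → FeH2O2

FeH2O2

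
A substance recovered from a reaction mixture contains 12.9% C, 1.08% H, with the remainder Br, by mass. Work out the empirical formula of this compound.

CHBr

Assume 100 g: 12.9 g C, 1.08 g H, 86.02 g Br.
Moles — C: 12.9 / 12.01 = 1.074 mol; H: 1.08 / 1.008 = 1.071 mol; Br: 86.02 / 79.90 = 1.077 mol
Ratios (÷ 1.071): C 1.002, H 1.000, Br 1.005
→ CHBr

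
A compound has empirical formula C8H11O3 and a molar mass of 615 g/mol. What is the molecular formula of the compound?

C32H44O12

Empirical-formula mass = 155.17 g/mol
n = 615 / 155.17 = 3.96 ≈ 4
Molecular formula = (C8H11O3)4 = C32H44O12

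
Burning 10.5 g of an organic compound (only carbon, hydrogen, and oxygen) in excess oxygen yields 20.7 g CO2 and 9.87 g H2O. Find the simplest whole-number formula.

C6H14O3

mol C = 20.7 / 44.01 = 0.4703; mass C = 0.4703 × 12.01 = 5.649 g
mol H = 2 × (9.87 / 18.02) = 1.095; mass H = 1.095 × 1.008 = 1.104 g
mass O = 10.5 − (6.753) = 3.747 g → mol O = 0.2342
Smallest is O at 0.2342 mol; normalising gives C 2.008, H 4.678, O 1.000
×3: C 6.03, H 14.03, O 3.00 → C6H14O3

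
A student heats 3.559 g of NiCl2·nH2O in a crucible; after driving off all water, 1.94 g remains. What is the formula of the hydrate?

Mass of water lost = 3.559 − 1.94 = 1.619 g → 1.619 / 18.02 = 0.08984 mol H2O
Molar mass of NiCl2 = 129.59 g/mol → mol NiCl2 = 1.94 / 129.59 = 0.01497
n = 0.08984 / 0.01497 = 6.00 ≈ 6 → NiCl2·6H2O

NiCl2·6H2O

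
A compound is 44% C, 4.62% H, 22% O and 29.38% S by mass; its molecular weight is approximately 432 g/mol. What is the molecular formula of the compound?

C16H20O6S4

Assume 100 g: 44 g C, 4.62 g H, 22 g O, 29.38 g S.
n(C) = 44/12.01 = 3.664, n(H) = 4.62/1.008 = 4.583, n(O) = 22/16.00 = 1.375, n(S) = 29.38/32.07 = 0.9161
Ratios (÷ 0.9161): C 3.999, H 5.003, O 1.501, S 1.000
×2: C 8.00, H 10.01, O 3.00, S 2.00 → C8H10O3S2
Empirical-formula mass = 218.30 g/mol
n = 432 / 218.30 = 1.98 ≈ 2
Molecular formula = (C8H10O3S2)×2 = C16H20O6S4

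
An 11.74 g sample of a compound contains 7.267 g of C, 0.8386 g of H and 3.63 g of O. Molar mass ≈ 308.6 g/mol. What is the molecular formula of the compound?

C16H22O6

n(C) = 7.267/12.01 = 0.6051, n(H) = 0.8386/1.008 = 0.8319, n(O) = 3.63/16.00 = 0.2269
Smallest is O at 0.2269 mol; normalising gives C 2.667, H 3.667, O 1.000
Scaling by 3: C 8.00, H 11.00, O 3.00 → C8H11O3
Empirical-formula mass = 155.17 g/mol
n = 308.6 / 155.17 = 1.99 ≈ 2
Molecular formula = (C8H11O3)×2 = C16H22O6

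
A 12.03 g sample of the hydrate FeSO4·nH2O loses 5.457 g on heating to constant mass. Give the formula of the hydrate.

FeSO4·7H2O

Mass of anhydrous FeSO4 = 12.03 − 5.457 = 6.573 g
mol H2O = 5.457 / 18.02 = 0.3028
Molar mass of FeSO4 = 151.92 g/mol → mol FeSO4 = 6.573 / 151.92 = 0.04327
n = 0.3028 / 0.04327 = 7.00 ≈ 7 → FeSO4·7H2O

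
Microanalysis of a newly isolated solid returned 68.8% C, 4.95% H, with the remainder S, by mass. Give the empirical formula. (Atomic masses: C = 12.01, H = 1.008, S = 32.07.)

C7H6S

Assume 100 g: 68.8 g C, 4.95 g H, 26.25 g S.
n(C) = 68.8/12.01 = 5.729, n(H) = 4.95/1.008 = 4.911, n(S) = 26.25/32.07 = 0.8185
Ratios (÷ 0.8185): C 6.999, H 5.999, S 1.000
Ratio ≈ 7:6:1, so the empirical formula is C7H6S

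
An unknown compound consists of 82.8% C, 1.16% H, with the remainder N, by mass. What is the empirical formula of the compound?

C6HN

Assume 100 g: 82.8 g C, 1.16 g H, 16.04 g N.
n(C) = 82.8/12.01 = 6.894, n(H) = 1.16/1.008 = 1.151, n(N) = 16.04/14.01 = 1.145
Smallest is N at 1.145 mol; normalising gives C 6.022, H 1.005, N 1.000
→ C6HN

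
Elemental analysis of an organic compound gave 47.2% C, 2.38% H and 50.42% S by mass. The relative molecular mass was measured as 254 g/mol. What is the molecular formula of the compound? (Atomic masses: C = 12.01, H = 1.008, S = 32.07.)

Assume 100 g: 47.2 g C, 2.38 g H, 50.42 g S.
n(C) = 47.2/12.01 = 3.93, n(H) = 2.38/1.008 = 2.361, n(S) = 50.42/32.07 = 1.572
Divide by the smallest (1.572 mol S): C 2.500, H 1.502, S 1.000
Multiply by 2: C 5.00, H 3.00, S 2.00 → C5H3S2
Empirical-formula mass = 127.21 g/mol
n = 254 / 127.21 = 2.00 ≈ 2
Molecular formula = (C5H3S2)×2 = C10H6S4

C10H6S4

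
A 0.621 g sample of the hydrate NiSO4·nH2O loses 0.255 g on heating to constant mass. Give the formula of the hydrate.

Mass of anhydrous NiSO4 = 0.621 − 0.255 = 0.366 g
mol H2O = 0.255 / 18.02 = 0.01415
Molar mass of NiSO4 = 154.76 g/mol → mol NiSO4 = 0.366 / 154.76 = 0.002365
n = 0.01415 / 0.002365 = 5.98 ≈ 6 → NiSO4·6H2O

NiSO4·6H2O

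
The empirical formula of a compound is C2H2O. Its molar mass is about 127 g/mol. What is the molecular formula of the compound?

Empirical-formula mass = 42.04 g/mol
n = 127 / 42.04 = 3.02 ≈ 3
Molecular formula = (C2H2O)3 = C6H6O3

C6H6O3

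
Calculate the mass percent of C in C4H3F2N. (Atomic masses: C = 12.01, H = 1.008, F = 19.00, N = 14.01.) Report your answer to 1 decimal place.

46.6%

Molar mass = 4(12.01) + 3(1.008) + 2(19.00) + 1(14.01) = 103.074 g/mol
Mass of C per mole = 4 × 12.01 = 48.040 g
% C = 48.040 / 103.074 × 100 = 46.6%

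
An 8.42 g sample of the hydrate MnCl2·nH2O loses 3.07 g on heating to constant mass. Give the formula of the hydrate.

MnCl2·4H2O

Mass of anhydrous MnCl2 = 8.42 − 3.07 = 5.35 g
mol H2O = 3.07 / 18.02 = 0.1704
Molar mass of MnCl2 = 125.84 g/mol → mol MnCl2 = 5.35 / 125.84 = 0.04251
n = 0.1704 / 0.04251 = 4.01 ≈ 4 → MnCl2·4H2O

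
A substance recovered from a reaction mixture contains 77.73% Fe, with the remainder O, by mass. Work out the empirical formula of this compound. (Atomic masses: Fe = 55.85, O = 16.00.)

Assume 100 g: 77.73 g Fe, 22.27 g O.
Moles — Fe: 77.73 / 55.85 = 1.392 mol; O: 22.27 / 16.00 = 1.392 mol
Smallest is Fe at 1.392 mol; normalising gives Fe 1.000, O 1.000
Ratio ≈ 1:1, so the empirical formula is FeO

FeO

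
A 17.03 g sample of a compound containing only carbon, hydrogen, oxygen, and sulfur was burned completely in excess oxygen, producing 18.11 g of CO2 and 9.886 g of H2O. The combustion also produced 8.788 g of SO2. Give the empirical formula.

mol C = 18.11 / 44.01 = 0.4115; mass C = 0.4115 × 12.01 = 4.942 g
mol H = 2 × (9.886 / 18.02) = 1.097; mass H = 1.097 × 1.008 = 1.106 g
mol S = 8.788 / 64.07 = 0.1372; mass S = 4.399 g
mass O = 17.03 − (10.45) = 6.583 g → mol O = 0.4114
Divide by the smallest (0.1372 mol S): C 3.000, H 7.999, O 3.000, S 1.000
Ratio ≈ 3:8:3:1, so the empirical formula is C3H8O3S

C3H8O3S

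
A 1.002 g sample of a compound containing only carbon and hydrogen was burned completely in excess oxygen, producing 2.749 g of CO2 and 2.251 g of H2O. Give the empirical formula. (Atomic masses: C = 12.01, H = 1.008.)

mol C = 2.749 / 44.01 = 0.06246; mass C = 0.06246 × 12.01 = 0.7502 g
mol H = 2 × (2.251 / 18.02) = 0.2498; mass H = 0.2498 × 1.008 = 0.2518 g
Smallest is C at 0.06246 mol; normalising gives C 1.000, H 4.000
→ CH4

CH4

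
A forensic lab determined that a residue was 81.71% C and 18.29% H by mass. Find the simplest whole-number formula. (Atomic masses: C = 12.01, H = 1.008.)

Assume 100 g: 81.71 g C, 18.29 g H.
C: 81.71 g ÷ 12.01 g/mol = 6.803 mol
H: 18.29 g ÷ 1.008 g/mol = 18.14 mol
Smallest is C at 6.803 mol; normalising gives C 1.000, H 2.667
×3: C 3.00, H 8.00 → C3H8

C3H8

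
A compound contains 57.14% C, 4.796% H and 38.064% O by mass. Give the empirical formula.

Assume 100 g: 57.14 g C, 4.796 g H, 38.064 g O.
n(C) = 57.14/12.01 = 4.758, n(H) = 4.796/1.008 = 4.758, n(O) = 38.064/16.00 = 2.379
Ratios (÷ 2.379): C 2.000, H 2.000, O 1.000
→ C2H2O

C2H2O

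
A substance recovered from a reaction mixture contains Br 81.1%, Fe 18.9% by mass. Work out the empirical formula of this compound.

Br3Fe

Assume 100 g: 81.1 g Br, 18.9 g Fe.
n(Br) = 81.1/79.90 = 1.015, n(Fe) = 18.9/55.85 = 0.3384
Smallest is Fe at 0.3384 mol; normalising gives Br 2.999, Fe 1.000
→ Br3Fe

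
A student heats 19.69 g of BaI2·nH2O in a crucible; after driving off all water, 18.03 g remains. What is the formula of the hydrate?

Mass of water lost = 19.69 − 18.03 = 1.66 g → 1.66 / 18.02 = 0.09212 mol H2O
Molar mass of BaI2 = 391.13 g/mol → mol BaI2 = 18.03 / 391.13 = 0.0461
n = 0.09212 / 0.0461 = 2.00 ≈ 2 → BaI2·2H2O

BaI2·2H2O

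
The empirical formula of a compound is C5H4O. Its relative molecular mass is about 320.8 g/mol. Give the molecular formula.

Empirical-formula mass = 80.08 g/mol
n = 320.8 / 80.08 = 4.01 ≈ 4
Molecular formula = (C5H4O)4 = C20H16O4

C20H16O4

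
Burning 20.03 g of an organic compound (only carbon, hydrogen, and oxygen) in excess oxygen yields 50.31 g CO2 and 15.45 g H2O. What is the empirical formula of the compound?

C4H6O

mol C = 50.31 / 44.01 = 1.143; mass C = 1.143 × 12.01 = 13.73 g
mol H = 2 × (15.45 / 18.02) = 1.715; mass H = 1.715 × 1.008 = 1.728 g
mass O = 20.03 − (15.46) = 4.572 g → mol O = 0.2858
Smallest is O at 0.2858 mol; normalising gives C 4.000, H 6.001, O 1.000
≈ 4:6:1 → C4H6O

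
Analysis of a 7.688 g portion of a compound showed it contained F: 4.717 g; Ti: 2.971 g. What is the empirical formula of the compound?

n(F) = 4.717/19.00 = 0.2483, n(Ti) = 2.971/47.87 = 0.06206
Divide by the smallest (0.06206 mol Ti): F 4.000, Ti 1.000
→ F4Ti

F4Ti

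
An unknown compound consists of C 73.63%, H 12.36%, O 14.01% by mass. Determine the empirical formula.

C7H14O

Assume 100 g: 73.63 g C, 12.36 g H, 14.01 g O.
C: 73.63 g ÷ 12.01 g/mol = 6.131 mol
H: 12.36 g ÷ 1.008 g/mol = 12.26 mol
O: 14.01 g ÷ 16.00 g/mol = 0.8756 mol
Ratios (÷ 0.8756): C 7.002, H 14.004, O 1.000
→ C7H14O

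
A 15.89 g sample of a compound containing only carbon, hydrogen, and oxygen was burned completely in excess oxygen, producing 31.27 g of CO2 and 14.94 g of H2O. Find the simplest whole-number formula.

mol C = 31.27 / 44.01 = 0.7105; mass C = 0.7105 × 12.01 = 8.533 g
mol H = 2 × (14.94 / 18.02) = 1.658; mass H = 1.658 × 1.008 = 1.671 g
mass O = 15.89 − (10.20) = 5.685 g → mol O = 0.3553
Divide by the smallest (0.3553 mol O): C 2.000, H 4.667, O 1.000
×3: C 6.00, H 14.00, O 3.00 → C6H14O3

C6H14O3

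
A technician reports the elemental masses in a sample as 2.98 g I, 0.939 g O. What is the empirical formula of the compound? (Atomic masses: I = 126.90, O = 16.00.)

I: 2.98 g ÷ 126.90 g/mol = 0.02348 mol
O: 0.939 g ÷ 16.00 g/mol = 0.05869 mol
Ratios (÷ 0.02348): I 1.000, O 2.499
Scaling by 2: I 2.00, O 5.00 → I2O5

I2O5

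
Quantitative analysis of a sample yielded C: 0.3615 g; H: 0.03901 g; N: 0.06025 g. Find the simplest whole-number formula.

C7H9N

Moles — C: 0.3615 / 12.01 = 0.0301 mol; H: 0.03901 / 1.008 = 0.0387 mol; N: 0.06025 / 14.01 = 0.0043 mol
Smallest is N at 0.0043 mol; normalising gives C 6.999, H 8.999, N 1.000
≈ 7:9:1 → C7H9N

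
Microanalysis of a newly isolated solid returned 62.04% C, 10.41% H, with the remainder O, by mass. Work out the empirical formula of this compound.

Assume 100 g: 62.04 g C, 10.41 g H, 27.55 g O.
Moles — C: 62.04 / 12.01 = 5.166 mol; H: 10.41 / 1.008 = 10.33 mol; O: 27.55 / 16.00 = 1.722 mol
Smallest is O at 1.722 mol; normalising gives C 3.000, H 5.998, O 1.000
≈ 3:6:1 → C3H6O

C3H6O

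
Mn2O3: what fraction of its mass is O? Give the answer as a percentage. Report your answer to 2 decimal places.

30.40%

Molar mass = 2(54.94) + 3(16.00) = 157.880 g/mol
Mass of O per mole = 3 × 16.00 = 48.000 g
% O = 48.000 / 157.880 × 100 = 30.40%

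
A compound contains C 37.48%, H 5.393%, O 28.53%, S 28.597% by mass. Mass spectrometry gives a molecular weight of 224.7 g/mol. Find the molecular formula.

Assume 100 g: 37.48 g C, 5.393 g H, 28.53 g O, 28.597 g S.
Moles — C: 37.48 / 12.01 = 3.121 mol; H: 5.393 / 1.008 = 5.35 mol; O: 28.53 / 16.00 = 1.783 mol; S: 28.597 / 32.07 = 0.8917 mol
Divide by the smallest (0.8917 mol S): C 3.500, H 6.000, O 2.000, S 1.000
Multiply by 2: C 7.00, H 12.00, O 4.00, S 2.00 → C7H12O4S2
Empirical-formula mass = 224.31 g/mol
n = 224.7 / 224.31 = 1.00 ≈ 1
Molecular formula = empirical formula = C7H12O4S2

C7H12O4S2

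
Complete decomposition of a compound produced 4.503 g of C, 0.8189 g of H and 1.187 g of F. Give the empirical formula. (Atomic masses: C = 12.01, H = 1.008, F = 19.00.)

n(C) = 4.503/12.01 = 0.3749, n(H) = 0.8189/1.008 = 0.8124, n(F) = 1.187/19.00 = 0.06247
Ratios (÷ 0.06247): C 6.002, H 13.004, F 1.000
≈ 6:13:1 → C6H13F

C6H13F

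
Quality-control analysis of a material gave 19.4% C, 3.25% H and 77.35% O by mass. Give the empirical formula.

CH2O3

Assume 100 g: 19.4 g C, 3.25 g H, 77.35 g O.
n(C) = 19.4/12.01 = 1.615, n(H) = 3.25/1.008 = 3.224, n(O) = 77.35/16.00 = 4.834
Ratios (÷ 1.615): C 1.000, H 1.996, O 2.993
≈ 1:2:3 → CH2O3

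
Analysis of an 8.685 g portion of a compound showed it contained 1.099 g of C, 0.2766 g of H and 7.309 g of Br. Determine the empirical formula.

CH3Br

C: 1.099 g ÷ 12.01 g/mol = 0.09151 mol
H: 0.2766 g ÷ 1.008 g/mol = 0.2744 mol
Br: 7.309 g ÷ 79.90 g/mol = 0.09148 mol
Divide by the smallest (0.09148 mol Br): C 1.000, H 3.000, Br 1.000
→ CH3Br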